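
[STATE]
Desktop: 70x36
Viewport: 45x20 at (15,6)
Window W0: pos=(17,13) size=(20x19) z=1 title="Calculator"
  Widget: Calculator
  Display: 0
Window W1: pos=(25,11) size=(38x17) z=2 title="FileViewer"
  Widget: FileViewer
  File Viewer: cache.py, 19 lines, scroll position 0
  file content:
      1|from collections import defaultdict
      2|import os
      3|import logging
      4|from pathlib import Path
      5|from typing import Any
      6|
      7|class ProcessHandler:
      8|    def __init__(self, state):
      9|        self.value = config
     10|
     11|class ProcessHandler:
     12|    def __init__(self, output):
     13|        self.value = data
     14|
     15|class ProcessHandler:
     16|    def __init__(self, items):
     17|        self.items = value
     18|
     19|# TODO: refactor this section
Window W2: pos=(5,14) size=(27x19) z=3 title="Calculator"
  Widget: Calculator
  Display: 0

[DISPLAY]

                                             
                                             
                                             
                                             
                                             
          ┏━━━━━━━━━━━━━━━━━━━━━━━━━━━━━━━━━━
          ┃ FileViewer                       
  ┏━━━━━━━┠──────────────────────────────────
━━━━━━━━━━━━━━━━┓ollections import defaultdic
or              ┃ os                         
────────────────┨ logging                    
               0┃athlib import Path          
───┬───┐        ┃yping import Any            
 9 │ ÷ │        ┃                            
───┼───┤        ┃ProcessHandler:             
 6 │ × │        ┃f __init__(self, state):    
───┼───┤        ┃  self.value = config       
 3 │ - │        ┃                            
───┼───┤        ┃ProcessHandler:             
 = │ + │        ┃f __init__(self, output):   


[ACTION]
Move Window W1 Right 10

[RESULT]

                                             
                                             
                                             
                                             
                                             
                 ┏━━━━━━━━━━━━━━━━━━━━━━━━━━━
                 ┃ FileViewer                
  ┏━━━━━━━━━━━━━━┠───────────────────────────
━━━━━━━━━━━━━━━━┓┃from collections import def
or              ┃┃import os                  
────────────────┨┃import logging             
               0┃┃from pathlib import Path   
───┬───┐        ┃┃from typing import Any     
 9 │ ÷ │        ┃┃                           
───┼───┤        ┃┃class ProcessHandler:      
 6 │ × │        ┃┃    def __init__(self, stat
───┼───┤        ┃┃        self.value = config
 3 │ - │        ┃┃                           
───┼───┤        ┃┃class ProcessHandler:      
 = │ + │        ┃┃    def __init__(self, outp


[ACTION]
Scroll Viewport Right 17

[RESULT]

                                             
                                             
                                             
                                             
                                             
       ┏━━━━━━━━━━━━━━━━━━━━━━━━━━━━━━━━━━━━┓
       ┃ FileViewer                         ┃
━━━━━━━┠────────────────────────────────────┨
━━━━━━┓┃from collections import defaultdict▲┃
      ┃┃import os                          █┃
──────┨┃import logging                     ░┃
     0┃┃from pathlib import Path           ░┃
      ┃┃from typing import Any             ░┃
      ┃┃                                   ░┃
      ┃┃class ProcessHandler:              ░┃
      ┃┃    def __init__(self, state):     ░┃
      ┃┃        self.value = config        ░┃
      ┃┃                                   ░┃
      ┃┃class ProcessHandler:              ░┃
      ┃┃    def __init__(self, output):    ░┃


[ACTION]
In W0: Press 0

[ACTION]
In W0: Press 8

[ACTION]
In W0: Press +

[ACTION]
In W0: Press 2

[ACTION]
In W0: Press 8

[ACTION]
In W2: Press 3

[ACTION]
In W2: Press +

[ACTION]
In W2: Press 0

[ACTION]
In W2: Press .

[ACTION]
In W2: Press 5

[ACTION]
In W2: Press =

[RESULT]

                                             
                                             
                                             
                                             
                                             
       ┏━━━━━━━━━━━━━━━━━━━━━━━━━━━━━━━━━━━━┓
       ┃ FileViewer                         ┃
━━━━━━━┠────────────────────────────────────┨
━━━━━━┓┃from collections import defaultdict▲┃
      ┃┃import os                          █┃
──────┨┃import logging                     ░┃
   3.5┃┃from pathlib import Path           ░┃
      ┃┃from typing import Any             ░┃
      ┃┃                                   ░┃
      ┃┃class ProcessHandler:              ░┃
      ┃┃    def __init__(self, state):     ░┃
      ┃┃        self.value = config        ░┃
      ┃┃                                   ░┃
      ┃┃class ProcessHandler:              ░┃
      ┃┃    def __init__(self, output):    ░┃


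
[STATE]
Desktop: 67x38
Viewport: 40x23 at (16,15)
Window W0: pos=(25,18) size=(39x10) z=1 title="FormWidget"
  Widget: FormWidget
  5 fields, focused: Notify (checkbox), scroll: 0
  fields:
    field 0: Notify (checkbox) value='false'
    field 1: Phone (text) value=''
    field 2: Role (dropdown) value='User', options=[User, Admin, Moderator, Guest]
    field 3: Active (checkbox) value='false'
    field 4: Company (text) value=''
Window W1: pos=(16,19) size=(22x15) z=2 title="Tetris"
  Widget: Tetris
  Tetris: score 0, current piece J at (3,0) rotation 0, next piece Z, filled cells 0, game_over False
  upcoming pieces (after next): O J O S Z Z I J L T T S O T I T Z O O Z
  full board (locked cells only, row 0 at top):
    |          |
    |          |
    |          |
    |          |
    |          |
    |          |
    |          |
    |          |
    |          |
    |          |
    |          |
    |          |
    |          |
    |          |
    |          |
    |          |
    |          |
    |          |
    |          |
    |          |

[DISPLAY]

                                        
                                        
                                        
         ┏━━━━━━━━━━━━━━━━━━━━━━━━━━━━━━
┏━━━━━━━━━━━━━━━━━━━━┓                  
┃ Tetris             ┃──────────────────
┠────────────────────┨  [ ]             
┃          │Next:    ┃  [               
┃          │▓▓       ┃  [User           
┃          │ ▓▓      ┃  [ ]             
┃          │         ┃  [               
┃          │         ┃                  
┃          │         ┃━━━━━━━━━━━━━━━━━━
┃          │Score:   ┃                  
┃          │0        ┃                  
┃          │         ┃                  
┃          │         ┃                  
┃          │         ┃                  
┗━━━━━━━━━━━━━━━━━━━━┛                  
                                        
                                        
                                        
                                        


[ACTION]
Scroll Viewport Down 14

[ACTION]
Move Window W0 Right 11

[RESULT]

                                        
                                        
                                        
            ┏━━━━━━━━━━━━━━━━━━━━━━━━━━━
┏━━━━━━━━━━━━━━━━━━━━┓et                
┃ Tetris             ┃──────────────────
┠────────────────────┨     [ ]          
┃          │Next:    ┃     [            
┃          │▓▓       ┃     [User        
┃          │ ▓▓      ┃     [ ]          
┃          │         ┃:    [            
┃          │         ┃                  
┃          │         ┃━━━━━━━━━━━━━━━━━━
┃          │Score:   ┃                  
┃          │0        ┃                  
┃          │         ┃                  
┃          │         ┃                  
┃          │         ┃                  
┗━━━━━━━━━━━━━━━━━━━━┛                  
                                        
                                        
                                        
                                        


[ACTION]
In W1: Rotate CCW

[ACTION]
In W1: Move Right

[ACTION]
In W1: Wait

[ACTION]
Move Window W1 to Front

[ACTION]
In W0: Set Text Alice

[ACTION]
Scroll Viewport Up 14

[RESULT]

                                        
                                        
                                        
                                        
                                        
                                        
                                        
                                        
                                        
                                        
                                        
                                        
                                        
                                        
                                        
                                        
                                        
            ┏━━━━━━━━━━━━━━━━━━━━━━━━━━━
┏━━━━━━━━━━━━━━━━━━━━┓et                
┃ Tetris             ┃──────────────────
┠────────────────────┨     [ ]          
┃          │Next:    ┃     [            
┃          │▓▓       ┃     [User        


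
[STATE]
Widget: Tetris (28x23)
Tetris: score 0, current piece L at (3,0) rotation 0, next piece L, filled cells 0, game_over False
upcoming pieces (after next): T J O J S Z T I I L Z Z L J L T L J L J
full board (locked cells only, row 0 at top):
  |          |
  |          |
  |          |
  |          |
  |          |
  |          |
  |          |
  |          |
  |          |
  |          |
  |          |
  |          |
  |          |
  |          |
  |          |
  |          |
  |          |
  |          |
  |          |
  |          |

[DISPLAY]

     ▒    │Next:            
   ▒▒▒    │  ▒              
          │▒▒▒              
          │                 
          │                 
          │                 
          │Score:           
          │0                
          │                 
          │                 
          │                 
          │                 
          │                 
          │                 
          │                 
          │                 
          │                 
          │                 
          │                 
          │                 
          │                 
          │                 
          │                 


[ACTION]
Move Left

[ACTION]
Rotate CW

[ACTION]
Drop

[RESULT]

          │Next:            
  ▒       │  ▒              
  ▒       │▒▒▒              
  ▒▒      │                 
          │                 
          │                 
          │Score:           
          │0                
          │                 
          │                 
          │                 
          │                 
          │                 
          │                 
          │                 
          │                 
          │                 
          │                 
          │                 
          │                 
          │                 
          │                 
          │                 


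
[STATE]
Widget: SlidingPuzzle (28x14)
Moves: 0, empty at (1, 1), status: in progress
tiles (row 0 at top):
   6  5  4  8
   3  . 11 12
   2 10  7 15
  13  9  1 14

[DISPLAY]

┌────┬────┬────┬────┐       
│  6 │  5 │  4 │  8 │       
├────┼────┼────┼────┤       
│  3 │    │ 11 │ 12 │       
├────┼────┼────┼────┤       
│  2 │ 10 │  7 │ 15 │       
├────┼────┼────┼────┤       
│ 13 │  9 │  1 │ 14 │       
└────┴────┴────┴────┘       
Moves: 0                    
                            
                            
                            
                            


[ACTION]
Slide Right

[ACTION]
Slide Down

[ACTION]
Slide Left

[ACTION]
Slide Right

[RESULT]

┌────┬────┬────┬────┐       
│    │  5 │  4 │  8 │       
├────┼────┼────┼────┤       
│  6 │  3 │ 11 │ 12 │       
├────┼────┼────┼────┤       
│  2 │ 10 │  7 │ 15 │       
├────┼────┼────┼────┤       
│ 13 │  9 │  1 │ 14 │       
└────┴────┴────┴────┘       
Moves: 4                    
                            
                            
                            
                            


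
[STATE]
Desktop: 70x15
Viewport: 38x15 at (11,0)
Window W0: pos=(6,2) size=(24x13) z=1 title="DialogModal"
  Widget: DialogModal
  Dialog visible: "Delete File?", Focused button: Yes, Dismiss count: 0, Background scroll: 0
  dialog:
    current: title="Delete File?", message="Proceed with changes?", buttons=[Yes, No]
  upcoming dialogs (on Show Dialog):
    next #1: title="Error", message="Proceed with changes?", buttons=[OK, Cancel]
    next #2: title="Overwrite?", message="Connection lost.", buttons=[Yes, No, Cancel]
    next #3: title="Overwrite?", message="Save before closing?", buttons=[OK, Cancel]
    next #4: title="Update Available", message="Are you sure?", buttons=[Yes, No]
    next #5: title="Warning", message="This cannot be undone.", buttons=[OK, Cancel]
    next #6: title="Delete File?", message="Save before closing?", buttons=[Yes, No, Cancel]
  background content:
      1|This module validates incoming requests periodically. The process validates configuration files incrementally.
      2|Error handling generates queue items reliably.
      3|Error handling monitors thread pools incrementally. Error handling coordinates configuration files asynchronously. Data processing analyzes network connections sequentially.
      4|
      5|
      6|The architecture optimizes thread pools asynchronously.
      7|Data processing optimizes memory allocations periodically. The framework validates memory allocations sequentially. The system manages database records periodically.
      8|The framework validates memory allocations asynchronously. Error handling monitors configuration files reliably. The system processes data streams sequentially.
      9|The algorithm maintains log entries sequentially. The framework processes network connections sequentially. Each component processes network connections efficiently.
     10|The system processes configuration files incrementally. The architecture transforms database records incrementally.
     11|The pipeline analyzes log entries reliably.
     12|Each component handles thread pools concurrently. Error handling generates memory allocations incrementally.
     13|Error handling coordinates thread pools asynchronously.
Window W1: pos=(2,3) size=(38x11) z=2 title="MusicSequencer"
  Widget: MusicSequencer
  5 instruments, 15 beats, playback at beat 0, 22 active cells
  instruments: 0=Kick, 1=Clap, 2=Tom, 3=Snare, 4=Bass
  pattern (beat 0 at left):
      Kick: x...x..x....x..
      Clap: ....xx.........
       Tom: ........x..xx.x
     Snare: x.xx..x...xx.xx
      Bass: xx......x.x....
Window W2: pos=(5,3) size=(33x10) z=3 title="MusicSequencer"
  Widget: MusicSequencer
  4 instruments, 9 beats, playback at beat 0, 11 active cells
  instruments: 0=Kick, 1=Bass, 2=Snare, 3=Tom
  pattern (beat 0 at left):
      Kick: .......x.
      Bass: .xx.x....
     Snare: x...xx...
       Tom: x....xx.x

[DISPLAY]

                                      
                                      
━━━━━━━━━━━━━━━━━━┓                   
━━━━━━━━━━━━━━━━━━━━━━━━━━┓━┓         
cSequencer                ┃ ┃         
──────────────────────────┨─┨         
 ▼12345678                ┃ ┃         
k·······█·                ┃ ┃         
s·██·█····                ┃ ┃         
e█···██···                ┃ ┃         
m█····██·█                ┃ ┃         
                          ┃ ┃         
━━━━━━━━━━━━━━━━━━━━━━━━━━┛ ┃         
━━━━━━━━━━━━━━━━━━━━━━━━━━━━┛         
━━━━━━━━━━━━━━━━━━┛                   


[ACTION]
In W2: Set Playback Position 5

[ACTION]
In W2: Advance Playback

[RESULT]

                                      
                                      
━━━━━━━━━━━━━━━━━━┓                   
━━━━━━━━━━━━━━━━━━━━━━━━━━┓━┓         
cSequencer                ┃ ┃         
──────────────────────────┨─┨         
 012345▼78                ┃ ┃         
k·······█·                ┃ ┃         
s·██·█····                ┃ ┃         
e█···██···                ┃ ┃         
m█····██·█                ┃ ┃         
                          ┃ ┃         
━━━━━━━━━━━━━━━━━━━━━━━━━━┛ ┃         
━━━━━━━━━━━━━━━━━━━━━━━━━━━━┛         
━━━━━━━━━━━━━━━━━━┛                   


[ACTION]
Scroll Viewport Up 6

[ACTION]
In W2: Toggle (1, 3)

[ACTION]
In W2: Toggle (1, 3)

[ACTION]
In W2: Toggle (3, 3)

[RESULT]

                                      
                                      
━━━━━━━━━━━━━━━━━━┓                   
━━━━━━━━━━━━━━━━━━━━━━━━━━┓━┓         
cSequencer                ┃ ┃         
──────────────────────────┨─┨         
 012345▼78                ┃ ┃         
k·······█·                ┃ ┃         
s·██·█····                ┃ ┃         
e█···██···                ┃ ┃         
m█··█·██·█                ┃ ┃         
                          ┃ ┃         
━━━━━━━━━━━━━━━━━━━━━━━━━━┛ ┃         
━━━━━━━━━━━━━━━━━━━━━━━━━━━━┛         
━━━━━━━━━━━━━━━━━━┛                   


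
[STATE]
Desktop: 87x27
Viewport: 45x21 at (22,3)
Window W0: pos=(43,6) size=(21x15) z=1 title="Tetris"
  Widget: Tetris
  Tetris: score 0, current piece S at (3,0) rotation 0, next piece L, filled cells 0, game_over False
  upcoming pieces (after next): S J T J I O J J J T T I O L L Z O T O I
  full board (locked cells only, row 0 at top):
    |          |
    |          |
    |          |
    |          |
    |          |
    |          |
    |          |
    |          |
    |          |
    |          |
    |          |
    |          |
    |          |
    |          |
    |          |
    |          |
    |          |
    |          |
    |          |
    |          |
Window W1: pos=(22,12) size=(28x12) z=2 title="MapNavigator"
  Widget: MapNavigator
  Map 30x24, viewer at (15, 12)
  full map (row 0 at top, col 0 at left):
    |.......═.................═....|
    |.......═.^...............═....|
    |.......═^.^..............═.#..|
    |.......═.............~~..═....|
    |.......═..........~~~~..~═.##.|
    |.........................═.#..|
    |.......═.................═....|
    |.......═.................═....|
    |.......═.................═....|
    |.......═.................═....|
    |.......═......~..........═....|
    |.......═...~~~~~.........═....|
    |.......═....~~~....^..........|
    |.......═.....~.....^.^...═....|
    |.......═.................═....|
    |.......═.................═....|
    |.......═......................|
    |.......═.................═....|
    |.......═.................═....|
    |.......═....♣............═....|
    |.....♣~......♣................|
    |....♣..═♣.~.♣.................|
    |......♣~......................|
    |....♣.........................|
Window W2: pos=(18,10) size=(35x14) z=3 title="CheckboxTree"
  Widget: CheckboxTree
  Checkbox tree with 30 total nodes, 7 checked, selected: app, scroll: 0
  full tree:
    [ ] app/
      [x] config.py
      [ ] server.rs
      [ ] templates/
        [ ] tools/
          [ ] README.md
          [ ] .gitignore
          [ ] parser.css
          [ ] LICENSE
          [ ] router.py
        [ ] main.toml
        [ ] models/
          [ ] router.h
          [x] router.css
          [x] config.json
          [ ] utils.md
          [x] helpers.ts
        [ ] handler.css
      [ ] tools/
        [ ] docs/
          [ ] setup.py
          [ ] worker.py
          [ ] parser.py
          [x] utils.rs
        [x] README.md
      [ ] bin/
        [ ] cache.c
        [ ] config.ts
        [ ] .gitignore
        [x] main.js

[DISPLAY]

                                             
                                             
                                             
                     ┏━━━━━━━━━━━━━━━━━━━┓   
                     ┃ Tetris            ┃   
                     ┠───────────────────┨   
                     ┃          │Next:   ┃   
━━━━━━━━━━━━━━━━━━━━━━━━━━━━━━┓ │  ▒     ┃   
eckboxTree                    ┃ │▒▒▒     ┃   
──────────────────────────────┨ │        ┃   
] app/                        ┃ │        ┃   
[x] config.py                 ┃ │        ┃   
[ ] server.rs                 ┃ │Score:  ┃   
[-] templates/                ┃ │0       ┃   
  [ ] tools/                  ┃ │        ┃   
    [ ] README.md             ┃ │        ┃   
    [ ] .gitignore            ┃ │        ┃   
    [ ] parser.css            ┃━━━━━━━━━━┛   
    [ ] LICENSE               ┃              
    [ ] router.py             ┃              
━━━━━━━━━━━━━━━━━━━━━━━━━━━━━━┛              


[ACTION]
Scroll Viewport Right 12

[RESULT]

                                             
                                             
                                             
         ┏━━━━━━━━━━━━━━━━━━━┓               
         ┃ Tetris            ┃               
         ┠───────────────────┨               
         ┃          │Next:   ┃               
━━━━━━━━━━━━━━━━━━┓ │  ▒     ┃               
                  ┃ │▒▒▒     ┃               
──────────────────┨ │        ┃               
                  ┃ │        ┃               
y                 ┃ │        ┃               
s                 ┃ │Score:  ┃               
s/                ┃ │0       ┃               
                  ┃ │        ┃               
ME.md             ┃ │        ┃               
ignore            ┃ │        ┃               
er.css            ┃━━━━━━━━━━┛               
NSE               ┃                          
er.py             ┃                          
━━━━━━━━━━━━━━━━━━┛                          


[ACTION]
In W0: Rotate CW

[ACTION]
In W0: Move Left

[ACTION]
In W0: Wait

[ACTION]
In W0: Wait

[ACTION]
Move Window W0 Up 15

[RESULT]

         ┃          │Next:   ┃               
         ┃          │  ▒     ┃               
         ┃          │▒▒▒     ┃               
         ┃          │        ┃               
         ┃          │        ┃               
         ┃          │        ┃               
         ┃          │Score:  ┃               
━━━━━━━━━━━━━━━━━━┓ │0       ┃               
                  ┃ │        ┃               
──────────────────┨ │        ┃               
                  ┃ │        ┃               
y                 ┃━━━━━━━━━━┛               
s                 ┃                          
s/                ┃                          
                  ┃                          
ME.md             ┃                          
ignore            ┃                          
er.css            ┃                          
NSE               ┃                          
er.py             ┃                          
━━━━━━━━━━━━━━━━━━┛                          


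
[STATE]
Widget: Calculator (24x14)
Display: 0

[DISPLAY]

                       0
┌───┬───┬───┬───┐       
│ 7 │ 8 │ 9 │ ÷ │       
├───┼───┼───┼───┤       
│ 4 │ 5 │ 6 │ × │       
├───┼───┼───┼───┤       
│ 1 │ 2 │ 3 │ - │       
├───┼───┼───┼───┤       
│ 0 │ . │ = │ + │       
├───┼───┼───┼───┤       
│ C │ MC│ MR│ M+│       
└───┴───┴───┴───┘       
                        
                        


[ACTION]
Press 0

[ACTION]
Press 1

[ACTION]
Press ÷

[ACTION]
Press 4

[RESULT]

                       4
┌───┬───┬───┬───┐       
│ 7 │ 8 │ 9 │ ÷ │       
├───┼───┼───┼───┤       
│ 4 │ 5 │ 6 │ × │       
├───┼───┼───┼───┤       
│ 1 │ 2 │ 3 │ - │       
├───┼───┼───┼───┤       
│ 0 │ . │ = │ + │       
├───┼───┼───┼───┤       
│ C │ MC│ MR│ M+│       
└───┴───┴───┴───┘       
                        
                        


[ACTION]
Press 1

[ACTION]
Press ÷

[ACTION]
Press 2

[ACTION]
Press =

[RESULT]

           0.01219512195
┌───┬───┬───┬───┐       
│ 7 │ 8 │ 9 │ ÷ │       
├───┼───┼───┼───┤       
│ 4 │ 5 │ 6 │ × │       
├───┼───┼───┼───┤       
│ 1 │ 2 │ 3 │ - │       
├───┼───┼───┼───┤       
│ 0 │ . │ = │ + │       
├───┼───┼───┼───┤       
│ C │ MC│ MR│ M+│       
└───┴───┴───┴───┘       
                        
                        


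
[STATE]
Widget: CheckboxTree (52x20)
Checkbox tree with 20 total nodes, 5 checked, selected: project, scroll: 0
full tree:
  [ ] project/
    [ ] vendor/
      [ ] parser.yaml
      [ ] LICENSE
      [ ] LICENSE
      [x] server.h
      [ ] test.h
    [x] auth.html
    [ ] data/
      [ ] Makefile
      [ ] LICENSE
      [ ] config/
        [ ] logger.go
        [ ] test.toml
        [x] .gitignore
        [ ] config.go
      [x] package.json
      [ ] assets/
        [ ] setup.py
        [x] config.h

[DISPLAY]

>[-] project/                                       
   [-] vendor/                                      
     [ ] parser.yaml                                
     [ ] LICENSE                                    
     [ ] LICENSE                                    
     [x] server.h                                   
     [ ] test.h                                     
   [x] auth.html                                    
   [-] data/                                        
     [ ] Makefile                                   
     [ ] LICENSE                                    
     [-] config/                                    
       [ ] logger.go                                
       [ ] test.toml                                
       [x] .gitignore                               
       [ ] config.go                                
     [x] package.json                               
     [-] assets/                                    
       [ ] setup.py                                 
       [x] config.h                                 


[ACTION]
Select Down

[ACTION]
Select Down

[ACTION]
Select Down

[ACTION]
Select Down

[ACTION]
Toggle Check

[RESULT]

 [-] project/                                       
   [-] vendor/                                      
     [ ] parser.yaml                                
     [ ] LICENSE                                    
>    [x] LICENSE                                    
     [x] server.h                                   
     [ ] test.h                                     
   [x] auth.html                                    
   [-] data/                                        
     [ ] Makefile                                   
     [ ] LICENSE                                    
     [-] config/                                    
       [ ] logger.go                                
       [ ] test.toml                                
       [x] .gitignore                               
       [ ] config.go                                
     [x] package.json                               
     [-] assets/                                    
       [ ] setup.py                                 
       [x] config.h                                 


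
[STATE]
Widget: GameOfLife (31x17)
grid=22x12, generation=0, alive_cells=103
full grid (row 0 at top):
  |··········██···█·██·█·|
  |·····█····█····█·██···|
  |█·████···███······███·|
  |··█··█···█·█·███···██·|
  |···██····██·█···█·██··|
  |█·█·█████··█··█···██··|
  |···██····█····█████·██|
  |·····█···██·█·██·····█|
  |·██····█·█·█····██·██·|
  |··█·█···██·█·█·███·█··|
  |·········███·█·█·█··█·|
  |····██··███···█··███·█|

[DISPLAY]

Gen: 0                         
··········██···█·██·█·         
·····█····█····█·██···         
█·████···███······███·         
··█··█···█·█·███···██·         
···██····██·█···█·██··         
█·█·█████··█··█···██··         
···██····█····█████·██         
·····█···██·█·██·····█         
·██····█·█·█····██·██·         
··█·█···██·█·█·███·█··         
·········███·█·█·█··█·         
····██··███···█··███·█         
                               
                               
                               
                               


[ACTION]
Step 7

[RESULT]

Gen: 7                         
··················██··         
·················█·██·         
···············██████·         
··███···········█··██·         
··██········█····███··         
·················█··█·         
············██····█·█·         
··········█·█········█         
··········█······█·█··         
·············█··███···         
···██·····█·██·······█         
···██······█···███··█·         
                               
                               
                               
                               


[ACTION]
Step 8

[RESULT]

Gen: 15                        
···················██·         
···················██·         
······················         
······················         
············█··█······         
············█···█···█·         
·················██··█         
··············███·█·█·         
···········█···██·██··         
···········█···███····         
···██·········███·····         
···██·················         
                               
                               
                               
                               


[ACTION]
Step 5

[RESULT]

Gen: 20                        
···················██·         
···················██·         
······················         
······················         
···················█··         
··················███·         
·················█···█         
·················██·█·         
·················██···         
·················███··         
···██·················         
···██·················         
                               
                               
                               
                               


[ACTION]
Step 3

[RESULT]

Gen: 23                        
···················██·         
···················██·         
···················██·         
···················█··         
··················███·         
·················██···         
·················██···         
······················         
······················         
················█··█··         
···██············██···         
···██·················         
                               
                               
                               
                               


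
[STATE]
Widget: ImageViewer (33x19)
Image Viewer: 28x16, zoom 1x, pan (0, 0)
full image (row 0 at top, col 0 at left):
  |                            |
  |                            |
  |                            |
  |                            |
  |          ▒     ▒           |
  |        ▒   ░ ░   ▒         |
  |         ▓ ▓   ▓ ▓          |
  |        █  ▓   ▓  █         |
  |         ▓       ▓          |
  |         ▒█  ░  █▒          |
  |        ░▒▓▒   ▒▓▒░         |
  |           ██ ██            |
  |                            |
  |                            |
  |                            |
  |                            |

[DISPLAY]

                                 
                                 
                                 
                                 
          ▒     ▒                
        ▒   ░ ░   ▒              
         ▓ ▓   ▓ ▓               
        █  ▓   ▓  █              
         ▓       ▓               
         ▒█  ░  █▒               
        ░▒▓▒   ▒▓▒░              
           ██ ██                 
                                 
                                 
                                 
                                 
                                 
                                 
                                 


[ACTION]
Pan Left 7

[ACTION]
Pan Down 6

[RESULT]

         ▓ ▓   ▓ ▓               
        █  ▓   ▓  █              
         ▓       ▓               
         ▒█  ░  █▒               
        ░▒▓▒   ▒▓▒░              
           ██ ██                 
                                 
                                 
                                 
                                 
                                 
                                 
                                 
                                 
                                 
                                 
                                 
                                 
                                 


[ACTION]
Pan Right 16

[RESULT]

 ▓                               
  █                              
 ▓                               
█▒                               
▓▒░                              
                                 
                                 
                                 
                                 
                                 
                                 
                                 
                                 
                                 
                                 
                                 
                                 
                                 
                                 


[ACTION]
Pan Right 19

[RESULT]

                                 
                                 
                                 
                                 
                                 
                                 
                                 
                                 
                                 
                                 
                                 
                                 
                                 
                                 
                                 
                                 
                                 
                                 
                                 


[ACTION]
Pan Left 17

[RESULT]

                                 
█                                
                                 
                                 
░                                
                                 
                                 
                                 
                                 
                                 
                                 
                                 
                                 
                                 
                                 
                                 
                                 
                                 
                                 


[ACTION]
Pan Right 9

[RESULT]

                                 
                                 
                                 
                                 
                                 
                                 
                                 
                                 
                                 
                                 
                                 
                                 
                                 
                                 
                                 
                                 
                                 
                                 
                                 
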